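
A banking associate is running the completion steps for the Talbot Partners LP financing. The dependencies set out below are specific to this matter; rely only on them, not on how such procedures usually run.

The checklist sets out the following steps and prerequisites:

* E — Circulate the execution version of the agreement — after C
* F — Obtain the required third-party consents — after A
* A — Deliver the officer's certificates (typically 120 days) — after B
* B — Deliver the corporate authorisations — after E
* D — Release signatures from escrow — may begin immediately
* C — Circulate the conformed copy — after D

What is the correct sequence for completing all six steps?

D, C, E, B, A, F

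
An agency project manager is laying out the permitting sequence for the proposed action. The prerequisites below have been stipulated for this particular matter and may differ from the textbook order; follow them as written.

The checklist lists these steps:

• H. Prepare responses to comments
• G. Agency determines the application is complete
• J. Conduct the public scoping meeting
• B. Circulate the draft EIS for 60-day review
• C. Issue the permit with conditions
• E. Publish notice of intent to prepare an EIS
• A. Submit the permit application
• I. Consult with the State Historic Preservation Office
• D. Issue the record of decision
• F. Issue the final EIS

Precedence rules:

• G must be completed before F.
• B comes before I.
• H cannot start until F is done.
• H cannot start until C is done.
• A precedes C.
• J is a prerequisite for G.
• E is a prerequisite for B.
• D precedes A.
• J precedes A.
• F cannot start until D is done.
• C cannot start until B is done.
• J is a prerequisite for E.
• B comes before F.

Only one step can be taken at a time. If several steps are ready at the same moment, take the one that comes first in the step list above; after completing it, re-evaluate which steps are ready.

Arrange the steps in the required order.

Nothing is required for J and D. J is listed earlier → J first.
Ready: G, E and D. G is listed earlier → G.
E and D are both available; E is listed earlier → E.
Ready: B and D. B is listed earlier → B.
I and D are both available; I is listed earlier → I.
D is the only step now ready → D.
Now A and F have their prerequisites met. A is listed earlier, so A next.
C now also ready, so the ready set is {C, F}; C is listed earlier → C.
F needed G, B and D, now all done → F.
H needed C and F, now all done → H.

J, G, E, B, I, D, A, C, F, H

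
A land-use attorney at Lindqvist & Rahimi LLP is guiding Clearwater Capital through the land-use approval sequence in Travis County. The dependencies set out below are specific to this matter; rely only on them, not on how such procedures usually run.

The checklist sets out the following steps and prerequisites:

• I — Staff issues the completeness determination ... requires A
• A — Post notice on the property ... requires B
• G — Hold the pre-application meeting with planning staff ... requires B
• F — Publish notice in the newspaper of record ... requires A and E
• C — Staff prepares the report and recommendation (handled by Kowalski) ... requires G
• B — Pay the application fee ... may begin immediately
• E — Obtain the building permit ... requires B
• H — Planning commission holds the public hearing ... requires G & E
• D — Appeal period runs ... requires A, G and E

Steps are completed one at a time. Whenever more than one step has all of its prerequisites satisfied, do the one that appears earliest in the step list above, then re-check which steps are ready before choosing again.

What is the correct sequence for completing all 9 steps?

B → A → I → G → C → E → F → H → D

B has no prerequisites → B first.
A, G and E are all available; A is listed earlier → A.
I now also ready, so the ready set is {I, G, E}; I is listed earlier → I.
G and E are both available; G is listed earlier → G.
C now also ready, so the ready set is {C, E}; C is listed earlier → C.
That leaves E as the only ready step → E.
F, H and D are all available; F is listed earlier → F.
Ready: H and D. H is listed earlier → H.
D needed A, G and E, now all done → D.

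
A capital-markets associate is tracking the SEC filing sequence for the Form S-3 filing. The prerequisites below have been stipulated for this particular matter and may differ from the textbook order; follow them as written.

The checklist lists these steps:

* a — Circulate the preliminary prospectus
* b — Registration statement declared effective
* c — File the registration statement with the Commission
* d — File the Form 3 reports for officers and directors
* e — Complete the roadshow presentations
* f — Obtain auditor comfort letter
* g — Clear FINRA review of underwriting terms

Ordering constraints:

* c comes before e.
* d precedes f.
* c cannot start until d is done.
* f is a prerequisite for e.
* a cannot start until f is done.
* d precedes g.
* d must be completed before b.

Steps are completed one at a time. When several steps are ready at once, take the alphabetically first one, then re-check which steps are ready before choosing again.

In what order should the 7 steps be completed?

d is the only step with nothing outstanding, so it goes first.
b, c, f and g are all available; b has the earlier label → b.
Ready: c, f and g. c has the earlier label → c.
Now f and g have their prerequisites met. f has the earlier label, so f next.
Now a, e and g have their prerequisites met. a has the earlier label, so a next.
Ready: e and g. e has the earlier label → e.
That leaves g as the only ready step → g.

d, b, c, f, a, e, g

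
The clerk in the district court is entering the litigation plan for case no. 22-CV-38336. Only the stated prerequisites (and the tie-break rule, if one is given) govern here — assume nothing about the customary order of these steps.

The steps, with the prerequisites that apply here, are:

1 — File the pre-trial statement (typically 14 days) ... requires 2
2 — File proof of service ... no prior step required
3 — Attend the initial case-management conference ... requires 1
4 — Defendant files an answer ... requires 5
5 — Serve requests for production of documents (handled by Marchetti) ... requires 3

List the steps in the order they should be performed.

2, 1, 3, 5, 4

2 is the only step with nothing outstanding, so it goes first.
Next only 1 has its prerequisites met → 1.
That leaves 3 as the only ready step → 3.
That leaves 5 as the only ready step → 5.
4 needed 5, now all done → 4.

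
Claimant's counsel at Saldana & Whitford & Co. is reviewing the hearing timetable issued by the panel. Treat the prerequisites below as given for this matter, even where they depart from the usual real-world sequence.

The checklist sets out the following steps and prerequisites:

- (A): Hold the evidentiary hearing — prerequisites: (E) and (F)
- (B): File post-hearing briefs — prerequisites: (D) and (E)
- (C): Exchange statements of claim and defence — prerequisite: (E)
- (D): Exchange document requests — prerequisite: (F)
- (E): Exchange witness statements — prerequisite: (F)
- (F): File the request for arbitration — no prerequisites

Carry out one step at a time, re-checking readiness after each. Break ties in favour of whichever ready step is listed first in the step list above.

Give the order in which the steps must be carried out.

(F) → (D) → (E) → (A) → (B) → (C)

(F) is the only step with nothing outstanding, so it goes first.
Now (D) and (E) have their prerequisites met. (D) is listed earlier, so (D) next.
(E) needed (F), now all done → (E).
Ready: (A), (B) and (C). (A) is listed earlier → (A).
Ready: (B) and (C). (B) is listed earlier → (B).
(C) needed (E), now all done → (C).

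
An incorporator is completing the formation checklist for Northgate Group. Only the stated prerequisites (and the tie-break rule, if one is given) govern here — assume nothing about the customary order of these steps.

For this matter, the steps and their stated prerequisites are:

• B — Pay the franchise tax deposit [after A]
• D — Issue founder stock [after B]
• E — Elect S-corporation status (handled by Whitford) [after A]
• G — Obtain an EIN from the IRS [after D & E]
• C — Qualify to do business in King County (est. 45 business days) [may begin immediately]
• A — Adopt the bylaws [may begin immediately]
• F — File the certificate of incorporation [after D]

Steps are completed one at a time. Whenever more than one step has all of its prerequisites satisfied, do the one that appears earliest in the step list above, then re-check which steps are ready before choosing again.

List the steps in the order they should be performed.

C, A, B, D, E, G, F

Nothing is required for C and A. C is listed earlier → C first.
Next only A has its prerequisites met → A.
B and E are both available; B is listed earlier → B.
Now D and E have their prerequisites met. D is listed earlier, so D next.
F now also ready, so the ready set is {E, F}; E is listed earlier → E.
G and F are both available; G is listed earlier → G.
F is the only step now ready → F.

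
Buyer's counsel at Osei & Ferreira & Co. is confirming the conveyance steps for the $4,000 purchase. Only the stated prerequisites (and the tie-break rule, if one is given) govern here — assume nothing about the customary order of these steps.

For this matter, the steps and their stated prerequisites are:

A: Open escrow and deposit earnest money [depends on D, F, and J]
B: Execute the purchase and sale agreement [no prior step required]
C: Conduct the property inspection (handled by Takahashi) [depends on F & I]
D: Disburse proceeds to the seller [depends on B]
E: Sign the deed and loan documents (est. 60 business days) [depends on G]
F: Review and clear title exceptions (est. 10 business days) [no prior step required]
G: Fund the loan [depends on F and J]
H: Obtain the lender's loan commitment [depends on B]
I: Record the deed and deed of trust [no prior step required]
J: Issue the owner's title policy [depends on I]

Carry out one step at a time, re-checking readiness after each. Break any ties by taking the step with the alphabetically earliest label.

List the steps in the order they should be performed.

B D F H I C J A G E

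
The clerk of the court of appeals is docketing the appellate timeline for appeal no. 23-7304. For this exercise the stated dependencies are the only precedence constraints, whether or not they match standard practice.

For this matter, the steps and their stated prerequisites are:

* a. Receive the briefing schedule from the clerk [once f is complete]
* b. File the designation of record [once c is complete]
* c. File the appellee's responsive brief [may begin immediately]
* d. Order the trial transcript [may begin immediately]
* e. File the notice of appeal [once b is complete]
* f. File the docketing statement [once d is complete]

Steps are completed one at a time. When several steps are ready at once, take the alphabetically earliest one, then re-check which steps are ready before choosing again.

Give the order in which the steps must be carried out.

c, b, d, e, f, a

Nothing is required for c and d. c has the earlier label → c first.
b now also ready, so the ready set is {b, d}; b has the earlier label → b.
Now d and e have their prerequisites met. d has the earlier label, so d next.
e and f are both available; e has the earlier label → e.
f needed d, now all done → f.
a is the only step now ready → a.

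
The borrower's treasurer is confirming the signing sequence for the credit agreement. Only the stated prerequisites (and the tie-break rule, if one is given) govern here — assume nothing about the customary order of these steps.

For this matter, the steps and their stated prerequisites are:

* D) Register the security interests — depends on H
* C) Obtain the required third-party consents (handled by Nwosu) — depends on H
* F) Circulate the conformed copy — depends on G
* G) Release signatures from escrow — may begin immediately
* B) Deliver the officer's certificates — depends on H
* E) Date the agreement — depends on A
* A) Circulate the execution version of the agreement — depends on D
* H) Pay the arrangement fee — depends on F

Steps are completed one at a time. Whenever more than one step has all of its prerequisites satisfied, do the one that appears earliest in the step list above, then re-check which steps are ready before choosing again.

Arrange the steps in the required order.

G → F → H → D → C → B → A → E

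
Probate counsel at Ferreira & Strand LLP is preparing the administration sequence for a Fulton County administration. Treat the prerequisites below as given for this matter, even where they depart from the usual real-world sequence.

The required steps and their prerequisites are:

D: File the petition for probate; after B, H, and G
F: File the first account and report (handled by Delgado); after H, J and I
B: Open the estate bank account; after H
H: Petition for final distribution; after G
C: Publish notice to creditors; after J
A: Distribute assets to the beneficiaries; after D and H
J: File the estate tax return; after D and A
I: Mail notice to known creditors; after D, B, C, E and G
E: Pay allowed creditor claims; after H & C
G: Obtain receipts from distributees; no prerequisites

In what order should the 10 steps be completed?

G is the only step with nothing outstanding, so it goes first.
H needed G, now all done → H.
B needed H, now all done → B.
D is the only step now ready → D.
A needed D and H, now all done → A.
J needed D and A, now all done → J.
Next only C has its prerequisites met → C.
E needed H and C, now all done → E.
I is the only step now ready → I.
That leaves F as the only ready step → F.

G → H → B → D → A → J → C → E → I → F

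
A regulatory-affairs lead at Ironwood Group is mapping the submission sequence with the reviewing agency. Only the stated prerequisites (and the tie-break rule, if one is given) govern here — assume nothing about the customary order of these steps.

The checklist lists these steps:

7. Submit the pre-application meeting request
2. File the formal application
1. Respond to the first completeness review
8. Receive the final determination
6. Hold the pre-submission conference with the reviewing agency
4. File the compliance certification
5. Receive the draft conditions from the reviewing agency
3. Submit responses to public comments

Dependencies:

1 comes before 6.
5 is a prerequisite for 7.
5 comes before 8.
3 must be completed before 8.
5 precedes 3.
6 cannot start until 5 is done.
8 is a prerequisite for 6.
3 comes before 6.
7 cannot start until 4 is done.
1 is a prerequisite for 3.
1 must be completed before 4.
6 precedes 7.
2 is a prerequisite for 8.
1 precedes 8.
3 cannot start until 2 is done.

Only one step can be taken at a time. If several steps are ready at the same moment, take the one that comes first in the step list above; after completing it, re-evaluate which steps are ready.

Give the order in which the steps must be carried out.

2 → 1 → 4 → 5 → 3 → 8 → 6 → 7

Nothing is required for 2, 1 and 5. 2 is listed earlier → 2 first.
1 and 5 are both available; 1 is listed earlier → 1.
Now 4 and 5 have their prerequisites met. 4 is listed earlier, so 4 next.
Next only 5 has its prerequisites met → 5.
3 is the only step now ready → 3.
That leaves 8 as the only ready step → 8.
6 is the only step now ready → 6.
7 is the only step now ready → 7.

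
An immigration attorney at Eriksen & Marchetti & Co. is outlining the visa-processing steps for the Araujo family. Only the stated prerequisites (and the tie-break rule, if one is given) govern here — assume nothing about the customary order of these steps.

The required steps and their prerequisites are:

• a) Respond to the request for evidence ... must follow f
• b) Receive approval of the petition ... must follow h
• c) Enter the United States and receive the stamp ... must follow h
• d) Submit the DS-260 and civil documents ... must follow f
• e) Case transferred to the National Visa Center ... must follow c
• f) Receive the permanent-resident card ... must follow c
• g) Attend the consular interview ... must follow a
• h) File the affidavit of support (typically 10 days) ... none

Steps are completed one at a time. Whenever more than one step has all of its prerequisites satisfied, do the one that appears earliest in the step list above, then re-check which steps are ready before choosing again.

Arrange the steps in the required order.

Only h has no prerequisites, so it is first.
b and c are both available; b is listed earlier → b.
c is the only step now ready → c.
Now e and f have their prerequisites met. e is listed earlier, so e next.
f is the only step now ready → f.
Ready: a and d. a is listed earlier → a.
g now also ready, so the ready set is {d, g}; d is listed earlier → d.
That leaves g as the only ready step → g.

h → b → c → e → f → a → d → g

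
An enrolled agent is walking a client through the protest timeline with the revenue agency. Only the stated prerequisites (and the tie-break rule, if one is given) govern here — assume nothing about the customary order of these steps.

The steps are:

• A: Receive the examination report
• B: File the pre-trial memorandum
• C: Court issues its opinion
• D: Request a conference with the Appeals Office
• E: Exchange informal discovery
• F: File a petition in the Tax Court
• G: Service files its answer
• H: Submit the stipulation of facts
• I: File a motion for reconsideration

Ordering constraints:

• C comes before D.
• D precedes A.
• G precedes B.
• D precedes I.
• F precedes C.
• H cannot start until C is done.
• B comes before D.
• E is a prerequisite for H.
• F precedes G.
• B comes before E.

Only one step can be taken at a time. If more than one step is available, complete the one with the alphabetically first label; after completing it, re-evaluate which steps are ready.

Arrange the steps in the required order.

F is the only step with nothing outstanding, so it goes first.
Ready: C and G. C has the earlier label → C.
G needed F, now all done → G.
That leaves B as the only ready step → B.
Now D and E have their prerequisites met. D has the earlier label, so D next.
A, E and I are all available; A has the earlier label → A.
Now E and I have their prerequisites met. E has the earlier label, so E next.
H now also ready, so the ready set is {H, I}; H has the earlier label → H.
I is the only step now ready → I.

F → C → G → B → D → A → E → H → I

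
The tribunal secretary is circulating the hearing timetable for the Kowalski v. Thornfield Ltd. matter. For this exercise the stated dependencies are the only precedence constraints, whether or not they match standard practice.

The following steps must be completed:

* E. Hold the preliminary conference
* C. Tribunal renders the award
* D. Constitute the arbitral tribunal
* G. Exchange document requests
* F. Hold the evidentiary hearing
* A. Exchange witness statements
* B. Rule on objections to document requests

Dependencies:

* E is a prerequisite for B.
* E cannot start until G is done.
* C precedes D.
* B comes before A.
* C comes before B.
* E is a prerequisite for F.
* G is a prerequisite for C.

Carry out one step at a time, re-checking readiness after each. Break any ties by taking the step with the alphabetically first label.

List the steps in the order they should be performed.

G → C → D → E → B → A → F

G is the only step with nothing outstanding, so it goes first.
C and E are both available; C has the earlier label → C.
D now also ready, so the ready set is {D, E}; D has the earlier label → D.
E is the only step now ready → E.
Now B and F have their prerequisites met. B has the earlier label, so B next.
A now also ready, so the ready set is {A, F}; A has the earlier label → A.
F is the only step now ready → F.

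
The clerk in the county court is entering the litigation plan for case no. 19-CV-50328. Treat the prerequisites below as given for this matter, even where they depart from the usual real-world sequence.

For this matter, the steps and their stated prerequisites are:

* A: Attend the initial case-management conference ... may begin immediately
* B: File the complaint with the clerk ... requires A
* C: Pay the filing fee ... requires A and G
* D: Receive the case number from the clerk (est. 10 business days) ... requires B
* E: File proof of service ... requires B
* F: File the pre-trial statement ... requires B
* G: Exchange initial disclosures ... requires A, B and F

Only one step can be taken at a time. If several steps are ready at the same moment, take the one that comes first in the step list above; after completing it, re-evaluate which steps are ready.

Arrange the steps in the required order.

A, B, D, E, F, G, C

A has no prerequisites → A first.
Next only B has its prerequisites met → B.
Now D, E and F have their prerequisites met. D is listed earlier, so D next.
Now E and F have their prerequisites met. E is listed earlier, so E next.
F needed B, now all done → F.
Next only G has its prerequisites met → G.
Next only C has its prerequisites met → C.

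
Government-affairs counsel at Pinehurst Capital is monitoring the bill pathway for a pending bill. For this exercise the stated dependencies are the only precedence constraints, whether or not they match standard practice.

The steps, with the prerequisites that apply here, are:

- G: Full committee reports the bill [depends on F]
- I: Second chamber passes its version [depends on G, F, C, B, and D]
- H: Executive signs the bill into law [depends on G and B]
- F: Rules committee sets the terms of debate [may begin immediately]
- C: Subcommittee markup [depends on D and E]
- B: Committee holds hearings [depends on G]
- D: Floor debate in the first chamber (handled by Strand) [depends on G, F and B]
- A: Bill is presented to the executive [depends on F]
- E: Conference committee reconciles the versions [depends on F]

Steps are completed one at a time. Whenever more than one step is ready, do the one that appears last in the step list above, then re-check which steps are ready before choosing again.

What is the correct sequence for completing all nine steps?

F, E, A, G, B, D, C, H, I

F has no prerequisites → F first.
Now E, A and G have their prerequisites met. E is listed later, so E next.
Ready: A and G. A is listed later → A.
G needed F, now all done → G.
B needed G, now all done → B.
D and H are both available; D is listed later → D.
C now also ready, so the ready set is {C, H}; C is listed later → C.
Now H and I have their prerequisites met. H is listed later, so H next.
I needed D, B, C, F and G, now all done → I.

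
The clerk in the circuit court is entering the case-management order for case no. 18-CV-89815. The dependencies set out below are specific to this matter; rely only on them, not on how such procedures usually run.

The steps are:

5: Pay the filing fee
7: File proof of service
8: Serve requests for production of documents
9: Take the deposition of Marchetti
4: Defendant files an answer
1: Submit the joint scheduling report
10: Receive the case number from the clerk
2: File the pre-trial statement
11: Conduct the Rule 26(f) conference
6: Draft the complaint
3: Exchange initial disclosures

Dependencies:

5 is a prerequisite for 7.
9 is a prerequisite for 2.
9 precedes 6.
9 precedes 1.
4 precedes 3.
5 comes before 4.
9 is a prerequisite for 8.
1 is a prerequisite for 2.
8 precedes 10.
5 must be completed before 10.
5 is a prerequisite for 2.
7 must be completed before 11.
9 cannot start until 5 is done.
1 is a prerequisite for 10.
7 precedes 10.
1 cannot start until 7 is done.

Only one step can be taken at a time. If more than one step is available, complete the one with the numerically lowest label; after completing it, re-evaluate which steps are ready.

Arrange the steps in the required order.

5, 4, 3, 7, 9, 1, 2, 6, 8, 10, 11

5 has no prerequisites → 5 first.
Now 4, 7 and 9 have their prerequisites met. 4 has the earlier label, so 4 next.
3 now also ready, so the ready set is {3, 7, 9}; 3 has the earlier label → 3.
Now 7 and 9 have their prerequisites met. 7 has the earlier label, so 7 next.
Now 9 and 11 have their prerequisites met. 9 has the earlier label, so 9 next.
Now 1, 6, 8 and 11 have their prerequisites met. 1 has the earlier label, so 1 next.
Now 2, 6, 8 and 11 have their prerequisites met. 2 has the earlier label, so 2 next.
Now 6, 8 and 11 have their prerequisites met. 6 has the earlier label, so 6 next.
8 and 11 are both available; 8 has the earlier label → 8.
Now 10 and 11 have their prerequisites met. 10 has the earlier label, so 10 next.
11 is the only step now ready → 11.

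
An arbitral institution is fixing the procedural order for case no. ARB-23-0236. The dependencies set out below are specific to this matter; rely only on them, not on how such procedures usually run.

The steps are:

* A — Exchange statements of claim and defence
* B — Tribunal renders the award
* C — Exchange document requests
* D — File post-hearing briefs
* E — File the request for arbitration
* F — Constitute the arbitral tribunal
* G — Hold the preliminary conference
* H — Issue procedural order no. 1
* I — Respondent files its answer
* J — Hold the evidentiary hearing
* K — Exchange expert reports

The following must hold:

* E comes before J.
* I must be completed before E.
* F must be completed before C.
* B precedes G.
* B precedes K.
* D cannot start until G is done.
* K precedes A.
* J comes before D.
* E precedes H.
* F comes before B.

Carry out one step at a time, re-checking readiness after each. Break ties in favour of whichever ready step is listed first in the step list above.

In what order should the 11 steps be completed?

F B C G I E H J D K A

Nothing is required for F and I. F is listed earlier → F first.
B, C and I are all available; B is listed earlier → B.
G and K now also ready, so the ready set is {C, G, I, K}; C is listed earlier → C.
G, I and K are all available; G is listed earlier → G.
Now I and K have their prerequisites met. I is listed earlier, so I next.
Ready: E and K. E is listed earlier → E.
H and J now also ready, so the ready set is {H, J, K}; H is listed earlier → H.
Ready: J and K. J is listed earlier → J.
D now also ready, so the ready set is {D, K}; D is listed earlier → D.
Next only K has its prerequisites met → K.
That leaves A as the only ready step → A.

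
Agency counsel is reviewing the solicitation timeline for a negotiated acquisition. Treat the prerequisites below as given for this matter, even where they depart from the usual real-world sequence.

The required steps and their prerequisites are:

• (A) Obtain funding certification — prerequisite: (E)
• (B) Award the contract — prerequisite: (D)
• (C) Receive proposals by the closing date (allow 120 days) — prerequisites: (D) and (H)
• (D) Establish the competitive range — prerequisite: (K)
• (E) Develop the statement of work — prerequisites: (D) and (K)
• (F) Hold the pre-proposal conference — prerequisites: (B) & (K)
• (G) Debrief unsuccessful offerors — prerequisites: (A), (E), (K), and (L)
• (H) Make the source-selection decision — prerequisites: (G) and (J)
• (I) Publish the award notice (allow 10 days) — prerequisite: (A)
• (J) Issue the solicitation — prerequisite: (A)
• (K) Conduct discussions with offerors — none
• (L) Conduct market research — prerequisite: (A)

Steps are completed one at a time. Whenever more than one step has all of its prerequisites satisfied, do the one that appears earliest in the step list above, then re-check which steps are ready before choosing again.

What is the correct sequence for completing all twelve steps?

(K), (D), (B), (E), (A), (F), (I), (J), (L), (G), (H), (C)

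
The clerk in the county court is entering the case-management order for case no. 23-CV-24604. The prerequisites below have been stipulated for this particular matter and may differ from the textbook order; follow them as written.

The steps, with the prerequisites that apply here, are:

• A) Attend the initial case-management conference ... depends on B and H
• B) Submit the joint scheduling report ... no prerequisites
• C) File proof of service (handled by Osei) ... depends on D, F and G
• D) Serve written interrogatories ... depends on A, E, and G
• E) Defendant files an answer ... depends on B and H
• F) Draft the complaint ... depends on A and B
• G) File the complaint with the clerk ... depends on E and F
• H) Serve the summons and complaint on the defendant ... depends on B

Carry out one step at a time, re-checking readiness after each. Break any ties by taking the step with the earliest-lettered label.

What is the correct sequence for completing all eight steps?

B, H, A, E, F, G, D, C

B is the only step with nothing outstanding, so it goes first.
H needed B, now all done → H.
A and E are both available; A has the earlier label → A.
Ready: E and F. E has the earlier label → E.
That leaves F as the only ready step → F.
That leaves G as the only ready step → G.
That leaves D as the only ready step → D.
C needed D, F and G, now all done → C.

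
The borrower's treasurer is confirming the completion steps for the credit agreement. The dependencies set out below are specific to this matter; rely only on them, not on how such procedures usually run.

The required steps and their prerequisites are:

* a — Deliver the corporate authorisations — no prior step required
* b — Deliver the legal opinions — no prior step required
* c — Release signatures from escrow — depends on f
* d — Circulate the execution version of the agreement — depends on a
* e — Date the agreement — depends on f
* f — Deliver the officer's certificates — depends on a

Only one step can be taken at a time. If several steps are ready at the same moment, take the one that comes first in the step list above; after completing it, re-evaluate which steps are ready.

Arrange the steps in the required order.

a b d f c e

Nothing is required for a and b. a is listed earlier → a first.
d and f now also ready, so the ready set is {b, d, f}; b is listed earlier → b.
Now d and f have their prerequisites met. d is listed earlier, so d next.
f is the only step now ready → f.
Ready: c and e. c is listed earlier → c.
e is the only step now ready → e.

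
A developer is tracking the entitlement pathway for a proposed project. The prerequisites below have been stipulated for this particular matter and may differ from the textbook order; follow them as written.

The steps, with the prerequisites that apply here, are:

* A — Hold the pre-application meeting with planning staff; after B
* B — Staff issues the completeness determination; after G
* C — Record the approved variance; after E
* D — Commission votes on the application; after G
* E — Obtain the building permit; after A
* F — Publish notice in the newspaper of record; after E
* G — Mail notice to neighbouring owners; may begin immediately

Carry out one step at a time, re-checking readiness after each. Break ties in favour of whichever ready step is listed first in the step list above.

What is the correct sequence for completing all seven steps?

G, B, A, D, E, C, F

G is the only step with nothing outstanding, so it goes first.
B and D are both available; B is listed earlier → B.
Now A and D have their prerequisites met. A is listed earlier, so A next.
E now also ready, so the ready set is {D, E}; D is listed earlier → D.
E needed A, now all done → E.
Now C and F have their prerequisites met. C is listed earlier, so C next.
F needed E, now all done → F.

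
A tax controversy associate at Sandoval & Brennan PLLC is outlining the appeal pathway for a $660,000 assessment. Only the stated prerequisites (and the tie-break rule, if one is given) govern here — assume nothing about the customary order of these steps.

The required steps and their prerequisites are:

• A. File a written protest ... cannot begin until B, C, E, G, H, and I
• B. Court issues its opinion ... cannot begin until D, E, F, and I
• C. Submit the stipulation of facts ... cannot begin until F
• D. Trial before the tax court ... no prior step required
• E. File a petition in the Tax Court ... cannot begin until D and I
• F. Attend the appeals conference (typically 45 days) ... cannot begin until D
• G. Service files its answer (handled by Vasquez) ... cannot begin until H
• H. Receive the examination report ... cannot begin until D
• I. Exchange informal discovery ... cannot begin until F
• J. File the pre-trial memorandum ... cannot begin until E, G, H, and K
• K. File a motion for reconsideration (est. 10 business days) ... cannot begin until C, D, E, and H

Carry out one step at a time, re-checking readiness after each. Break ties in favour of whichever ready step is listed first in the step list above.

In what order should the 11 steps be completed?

D has no prerequisites → D first.
Now F and H have their prerequisites met. F is listed earlier, so F next.
C and I now also ready, so the ready set is {C, H, I}; C is listed earlier → C.
H and I are both available; H is listed earlier → H.
G now also ready, so the ready set is {G, I}; G is listed earlier → G.
Next only I has its prerequisites met → I.
E needed D and I, now all done → E.
Ready: B and K. B is listed earlier → B.
A now also ready, so the ready set is {A, K}; A is listed earlier → A.
K needed C, D, E and H, now all done → K.
J is the only step now ready → J.

D, F, C, H, G, I, E, B, A, K, J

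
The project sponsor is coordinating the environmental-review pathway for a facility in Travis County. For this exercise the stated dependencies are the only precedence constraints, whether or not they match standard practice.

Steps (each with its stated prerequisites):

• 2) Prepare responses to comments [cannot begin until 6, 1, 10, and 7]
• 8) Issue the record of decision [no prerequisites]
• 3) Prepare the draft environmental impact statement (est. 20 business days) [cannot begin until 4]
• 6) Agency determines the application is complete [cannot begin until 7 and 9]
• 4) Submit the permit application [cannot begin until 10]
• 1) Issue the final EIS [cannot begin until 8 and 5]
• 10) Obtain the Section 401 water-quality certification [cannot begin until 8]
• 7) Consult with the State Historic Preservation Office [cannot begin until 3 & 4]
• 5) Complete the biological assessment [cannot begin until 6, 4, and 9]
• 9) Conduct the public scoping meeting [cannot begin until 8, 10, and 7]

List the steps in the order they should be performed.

8 is the only step with nothing outstanding, so it goes first.
10 needed 8, now all done → 10.
4 is the only step now ready → 4.
That leaves 3 as the only ready step → 3.
7 is the only step now ready → 7.
9 needed 8, 10 and 7, now all done → 9.
That leaves 6 as the only ready step → 6.
Next only 5 has its prerequisites met → 5.
1 needed 8 and 5, now all done → 1.
2 is the only step now ready → 2.

8, 10, 4, 3, 7, 9, 6, 5, 1, 2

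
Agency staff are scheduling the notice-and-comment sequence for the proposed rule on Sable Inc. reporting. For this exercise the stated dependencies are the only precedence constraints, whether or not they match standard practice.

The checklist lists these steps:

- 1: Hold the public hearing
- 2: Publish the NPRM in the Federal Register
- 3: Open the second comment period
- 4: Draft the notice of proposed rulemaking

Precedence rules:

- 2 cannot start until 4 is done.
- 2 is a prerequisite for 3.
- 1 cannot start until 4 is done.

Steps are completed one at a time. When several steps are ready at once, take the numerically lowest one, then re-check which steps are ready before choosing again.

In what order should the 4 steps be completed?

4, 1, 2, 3

4 is the only step with nothing outstanding, so it goes first.
Now 1 and 2 have their prerequisites met. 1 has the earlier label, so 1 next.
2 needed 4, now all done → 2.
That leaves 3 as the only ready step → 3.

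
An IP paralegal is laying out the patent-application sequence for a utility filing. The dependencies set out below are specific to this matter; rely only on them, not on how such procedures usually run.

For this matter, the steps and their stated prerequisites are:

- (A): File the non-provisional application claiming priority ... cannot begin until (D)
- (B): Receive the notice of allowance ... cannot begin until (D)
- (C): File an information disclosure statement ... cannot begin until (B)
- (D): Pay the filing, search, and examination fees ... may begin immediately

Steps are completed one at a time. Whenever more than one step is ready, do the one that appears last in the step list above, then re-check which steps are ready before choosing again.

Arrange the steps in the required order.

(D), (B), (C), (A)

Only (D) has no prerequisites, so it is first.
Now (B) and (A) have their prerequisites met. (B) is listed later, so (B) next.
(C) now also ready, so the ready set is {(C), (A)}; (C) is listed later → (C).
Next only (A) has its prerequisites met → (A).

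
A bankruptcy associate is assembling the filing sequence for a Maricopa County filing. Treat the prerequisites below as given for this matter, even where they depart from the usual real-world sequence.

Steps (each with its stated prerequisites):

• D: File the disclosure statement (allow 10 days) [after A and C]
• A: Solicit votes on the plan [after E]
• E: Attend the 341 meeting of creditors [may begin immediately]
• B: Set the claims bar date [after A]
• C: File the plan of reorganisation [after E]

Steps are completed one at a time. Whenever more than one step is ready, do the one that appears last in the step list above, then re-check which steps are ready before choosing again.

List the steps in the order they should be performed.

E C A B D

E is the only step with nothing outstanding, so it goes first.
C and A are both available; C is listed later → C.
That leaves A as the only ready step → A.
B and D are both available; B is listed later → B.
D needed C and A, now all done → D.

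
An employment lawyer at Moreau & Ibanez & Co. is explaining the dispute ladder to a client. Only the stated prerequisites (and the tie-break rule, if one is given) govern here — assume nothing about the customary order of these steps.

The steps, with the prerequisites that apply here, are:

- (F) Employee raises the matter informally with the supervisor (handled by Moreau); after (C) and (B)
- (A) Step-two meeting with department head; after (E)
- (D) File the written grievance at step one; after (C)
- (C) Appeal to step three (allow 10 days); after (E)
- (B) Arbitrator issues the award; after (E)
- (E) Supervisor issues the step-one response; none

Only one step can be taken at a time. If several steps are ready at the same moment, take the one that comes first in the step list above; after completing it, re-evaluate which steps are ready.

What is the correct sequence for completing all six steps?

Only (E) has no prerequisites, so it is first.
Ready: (A), (C) and (B). (A) is listed earlier → (A).
Now (C) and (B) have their prerequisites met. (C) is listed earlier, so (C) next.
(D) now also ready, so the ready set is {(D), (B)}; (D) is listed earlier → (D).
Next only (B) has its prerequisites met → (B).
Next only (F) has its prerequisites met → (F).

(E), (A), (C), (D), (B), (F)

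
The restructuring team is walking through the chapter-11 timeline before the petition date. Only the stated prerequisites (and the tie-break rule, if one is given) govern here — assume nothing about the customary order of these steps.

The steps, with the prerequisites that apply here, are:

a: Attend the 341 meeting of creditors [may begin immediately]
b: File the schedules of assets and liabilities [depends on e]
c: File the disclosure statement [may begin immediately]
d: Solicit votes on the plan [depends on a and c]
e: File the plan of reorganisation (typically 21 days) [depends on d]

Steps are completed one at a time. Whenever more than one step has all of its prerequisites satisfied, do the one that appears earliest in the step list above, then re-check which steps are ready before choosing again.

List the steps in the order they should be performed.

Nothing is required for a and c. a is listed earlier → a first.
That leaves c as the only ready step → c.
Next only d has its prerequisites met → d.
That leaves e as the only ready step → e.
b is the only step now ready → b.

a c d e b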